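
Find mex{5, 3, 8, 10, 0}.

0 is in the set but 1 is not, so the mex is 1.

1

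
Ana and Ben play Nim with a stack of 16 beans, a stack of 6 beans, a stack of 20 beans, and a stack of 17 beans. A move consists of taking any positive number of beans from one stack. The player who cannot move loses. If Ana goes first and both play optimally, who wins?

Ana wins

In binary:
  10000  (16)
  00110  (6)
  10100  (20)
  10001  (17)
  -----
  10011  (19)
The nim-sum is 19 ≠ 0, so this is an N-position: the player to move can win; Ana has a winning move.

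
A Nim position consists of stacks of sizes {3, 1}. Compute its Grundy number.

2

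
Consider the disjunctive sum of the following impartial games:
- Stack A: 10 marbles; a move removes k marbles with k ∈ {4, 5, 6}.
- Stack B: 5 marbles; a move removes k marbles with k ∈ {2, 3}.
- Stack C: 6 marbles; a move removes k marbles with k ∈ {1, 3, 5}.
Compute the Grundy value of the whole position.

0

Build the Grundy sequence for stack A with g(k) = mex{g(k−s) : s ∈ {4, 5, 6}, s ≤ k}:
k:     0  1  2  3  4  5  6  7  8  9 10
g(k):  0  0  0  0  1  1  1  1  2  2  0
So g(10) = 0.
Grundy values for stack B (subtraction set {2, 3}):
k:     0  1  2  3  4  5
g(k):  0  0  1  1  2  0
So g(5) = 0.
Grundy values for stack C (subtraction set {1, 3, 5}):
k:     0  1  2  3  4  5  6
g(k):  0  1  0  1  0  1  0
So g(6) = 0.
The value of a disjunctive sum is the nim-sum of the parts.
Combined value = 0 ⊕ 0 ⊕ 0 = 0.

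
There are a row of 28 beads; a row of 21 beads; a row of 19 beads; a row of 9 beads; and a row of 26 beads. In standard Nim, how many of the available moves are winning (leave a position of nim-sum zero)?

3

Write each in binary and XOR column by column:
  11100  (28)
  10101  (21)
  10011  (19)
  01001  (9)
  11010  (26)
  -----
  01001  (9)
The overall nim-sum is X = 9. A row of size p has a winning move iff p XOR X < p (reduce it to p XOR X).
  28: 28 XOR 9 = 21 < 28 — winning move (to 21).
  21: 21 XOR 9 = 28 ≥ 21 — no move.
  19: 19 XOR 9 = 26 ≥ 19 — no move.
  9: 9 XOR 9 = 0 < 9 — winning move (to 0).
  26: 26 XOR 9 = 19 < 26 — winning move (to 19).
That gives 3 winning moves.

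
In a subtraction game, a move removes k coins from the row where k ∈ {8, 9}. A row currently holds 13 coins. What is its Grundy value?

1

Grundy values for subtraction set {8, 9}:
g(0) = mex{} = 0
g(1) = mex{} = 0
g(2) = mex{} = 0
g(3) = mex{} = 0
g(4) = mex{} = 0
g(5) = mex{} = 0
g(6) = mex{} = 0
g(7) = mex{} = 0
g(8) = mex{0} = 1
g(9) = mex{0} = 1
g(10) = mex{0} = 1
g(11) = mex{0} = 1
g(12) = mex{0} = 1
g(13) = mex{0} = 1
So g(13) = 1.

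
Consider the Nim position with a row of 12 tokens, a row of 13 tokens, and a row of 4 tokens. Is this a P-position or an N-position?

N-position

Compute the nim-sum pairwise:
12 ^ 13 = 1
1 ^ 4 = 5
The nim-sum is 5 ≠ 0, so this is an N-position: the player to move can win.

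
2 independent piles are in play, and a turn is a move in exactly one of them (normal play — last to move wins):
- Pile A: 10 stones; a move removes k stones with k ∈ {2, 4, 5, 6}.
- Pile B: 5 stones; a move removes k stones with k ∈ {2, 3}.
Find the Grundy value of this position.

1

For pile A, compute g(0), g(1), … with moves {2, 4, 5, 6}:
g(0) = mex{} = 0
g(1) = mex{} = 0
g(2) = mex{0} = 1
g(3) = mex{0} = 1
g(4) = mex{0,1} = 2
g(5) = mex{0,1} = 2
g(6) = mex{0,1,2} = 3
g(7) = mex{0,1,2} = 3
g(8) = mex{1,2,3} = 0
g(9) = mex{1,2,3} = 0
g(10) = mex{0,2,3} = 1
So g(10) = 1.
Grundy values for pile B (subtraction set {2, 3}):
k:     0  1  2  3  4  5
g(k):  0  0  1  1  2  0
So g(5) = 0.
The value of a disjunctive sum is the nim-sum of the parts.
Combined value = 1 ⊕ 0 = 1.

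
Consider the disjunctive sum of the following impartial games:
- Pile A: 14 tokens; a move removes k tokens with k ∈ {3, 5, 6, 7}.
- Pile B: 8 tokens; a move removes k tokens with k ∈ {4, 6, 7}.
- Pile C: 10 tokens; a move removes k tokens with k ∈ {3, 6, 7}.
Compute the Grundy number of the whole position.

3

Grundy values for pile A (subtraction set {3, 5, 6, 7}):
k:     0  1  2  3  4  5  6  7  8  9 10 11 12 13 14
g(k):  0  0  0  1  1  1  2  2  2  3  0  0  0  1  1
So g(14) = 1.
Grundy values for pile B (subtraction set {4, 6, 7}):
g(0) = mex{} = 0
g(1) = mex{} = 0
g(2) = mex{} = 0
g(3) = mex{} = 0
g(4) = mex{0} = 1
g(5) = mex{0} = 1
g(6) = mex{0} = 1
g(7) = mex{0} = 1
g(8) = mex{0,1} = 2
So g(8) = 2.
Grundy values for pile C (subtraction set {3, 6, 7}):
g(0) = mex{} = 0
g(1) = mex{} = 0
g(2) = mex{} = 0
g(3) = mex{0} = 1
g(4) = mex{0} = 1
g(5) = mex{0} = 1
g(6) = mex{0,1} = 2
g(7) = mex{0,1} = 2
g(8) = mex{0,1} = 2
g(9) = mex{0,1,2} = 3
g(10) = mex{1,2} = 0
So g(10) = 0.
By the Sprague-Grundy theorem, the Grundy value of a sum of independent games is the XOR of the component values.
Combined value = 1 ⊕ 2 ⊕ 0 = 3.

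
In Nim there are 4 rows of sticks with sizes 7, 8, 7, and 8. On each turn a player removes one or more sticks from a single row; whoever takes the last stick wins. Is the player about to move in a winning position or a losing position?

Losing position

Bitwise XOR of the heap sizes:
  0111  (7)
  1000  (8)
  0111  (7)
  1000  (8)
  ----
  0000  (0)
The nim-sum is 0, so this is a P-position: the player to move is in a losing position under optimal play.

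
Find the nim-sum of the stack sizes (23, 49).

Write each in binary and XOR column by column:
  010111  (23)
  110001  (49)
  ------
  100110  (38)

38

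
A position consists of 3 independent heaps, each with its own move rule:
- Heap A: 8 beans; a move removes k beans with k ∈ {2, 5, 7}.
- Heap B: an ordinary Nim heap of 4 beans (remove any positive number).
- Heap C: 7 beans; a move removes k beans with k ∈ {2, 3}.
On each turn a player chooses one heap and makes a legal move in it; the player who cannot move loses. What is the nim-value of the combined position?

Grundy values for heap A (subtraction set {2, 5, 7}):
k:     0  1  2  3  4  5  6  7  8
g(k):  0  0  1  1  0  2  1  3  2
So g(8) = 2.
Heap B is a plain Nim heap of size 4, so its Grundy value is 4.
Build the Grundy sequence for heap C with g(k) = mex{g(k−s) : s ∈ {2, 3}, s ≤ k}:
k:     0  1  2  3  4  5  6  7
g(k):  0  0  1  1  2  0  0  1
So g(7) = 1.
The value of a disjunctive sum is the nim-sum of the parts.
Combined value = 2 ⊕ 4 ⊕ 1 = 7.

7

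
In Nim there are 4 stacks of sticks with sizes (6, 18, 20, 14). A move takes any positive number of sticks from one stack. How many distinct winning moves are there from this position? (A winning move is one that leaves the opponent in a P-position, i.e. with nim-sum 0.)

1

Compute the nim-sum pairwise:
6 ^ 18 = 20
20 ^ 20 = 0
0 ^ 14 = 14
The overall nim-sum is X = 14. A stack of size p has a winning move iff p XOR X < p (reduce it to p XOR X).
  6: 6 XOR 14 = 8 ≥ 6 — no move.
  18: 18 XOR 14 = 28 ≥ 18 — no move.
  20: 20 XOR 14 = 26 ≥ 20 — no move.
  14: 14 XOR 14 = 0 < 14 — winning move (to 0).
That gives 1 winning move.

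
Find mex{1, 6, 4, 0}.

The values 0, 1 are all present; 2 is the first non-negative integer missing from the set.

2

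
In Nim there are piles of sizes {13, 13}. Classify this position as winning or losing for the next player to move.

Compute the nim-sum pairwise:
13 ⊕ 13 = 0
The nim-sum is 0, so this is a P-position: the player to move is in a losing position under optimal play.

Losing position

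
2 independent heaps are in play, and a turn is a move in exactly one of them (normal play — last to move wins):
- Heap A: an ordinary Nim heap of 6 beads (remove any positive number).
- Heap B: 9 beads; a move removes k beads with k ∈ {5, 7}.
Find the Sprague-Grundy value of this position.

Heap A is a plain Nim heap of size 6, so its Grundy value is 6.
Build the Grundy sequence for heap B with g(k) = mex{g(k−s) : s ∈ {5, 7}, s ≤ k}:
g(0) = mex{} = 0
g(1) = mex{} = 0
g(2) = mex{} = 0
g(3) = mex{} = 0
g(4) = mex{} = 0
g(5) = mex{0} = 1
g(6) = mex{0} = 1
g(7) = mex{0} = 1
g(8) = mex{0} = 1
g(9) = mex{0} = 1
So g(9) = 1.
By the Sprague-Grundy theorem, the Grundy value of a sum of independent games is the XOR of the component values.
Combined value = 6 XOR 1 = 7.

7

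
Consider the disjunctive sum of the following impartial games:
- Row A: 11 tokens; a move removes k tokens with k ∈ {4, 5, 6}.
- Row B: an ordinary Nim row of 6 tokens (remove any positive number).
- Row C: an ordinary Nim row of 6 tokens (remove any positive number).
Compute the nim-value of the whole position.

0

For row A, compute g(0), g(1), … with moves {4, 5, 6}:
g(0) = mex{} = 0
g(1) = mex{} = 0
g(2) = mex{} = 0
g(3) = mex{} = 0
g(4) = mex{0} = 1
g(5) = mex{0} = 1
g(6) = mex{0} = 1
g(7) = mex{0} = 1
g(8) = mex{0,1} = 2
g(9) = mex{0,1} = 2
g(10) = mex{1} = 0
g(11) = mex{1} = 0
So g(11) = 0.
Row B is a plain Nim row of size 6, so its Grundy value is 6.
Row C is a plain Nim row of size 6, so its Grundy value is 6.
The value of a disjunctive sum is the nim-sum of the parts.
Combined value = 0 ⊕ 6 ⊕ 6 = 0.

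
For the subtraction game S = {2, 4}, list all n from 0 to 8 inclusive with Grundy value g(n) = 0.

Build the Grundy sequence with g(k) = mex{g(k−s) : s ∈ {2, 4}, s ≤ k}:
k:     0  1  2  3  4  5  6  7  8
g(k):  0  0  1  1  2  2  0  0  1
The P-positions (g = 0) in 0..8 are 0, 1, 6, 7.

0, 1, 6, 7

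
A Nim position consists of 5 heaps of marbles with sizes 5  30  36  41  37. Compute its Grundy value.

In binary:
  000101  (5)
  011110  (30)
  100100  (36)
  101001  (41)
  100101  (37)
  ------
  110011  (51)

51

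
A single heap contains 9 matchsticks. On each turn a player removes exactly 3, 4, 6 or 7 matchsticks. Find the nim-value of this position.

3

Grundy values for subtraction set {3, 4, 6, 7}:
k:     0  1  2  3  4  5  6  7  8  9
g(k):  0  0  0  1  1  1  2  2  2  3
So g(9) = 3.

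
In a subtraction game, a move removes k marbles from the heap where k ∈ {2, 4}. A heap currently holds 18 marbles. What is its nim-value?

0

Compute g(0), g(1), … for moves {2, 4}:
k:     0  1  2  3  4  5  6  7  8  9 10 11 12 13 14 15 16 17 18
g(k):  0  0  1  1  2  2  0  0  1  1  2  2  0  0  1  1  2  2  0
So g(18) = 0.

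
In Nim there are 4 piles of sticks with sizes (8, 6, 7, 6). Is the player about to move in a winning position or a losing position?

Bitwise XOR of the heap sizes:
  1000  (8)
  0110  (6)
  0111  (7)
  0110  (6)
  ----
  1111  (15)
The nim-sum is 15 ≠ 0, so this is an N-position: the player to move can win.

Winning position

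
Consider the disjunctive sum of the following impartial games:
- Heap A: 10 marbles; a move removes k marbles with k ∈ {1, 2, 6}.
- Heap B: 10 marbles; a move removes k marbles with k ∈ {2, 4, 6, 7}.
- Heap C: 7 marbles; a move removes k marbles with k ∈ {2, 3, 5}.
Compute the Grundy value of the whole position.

Grundy values for heap A (subtraction set {1, 2, 6}):
k:     0  1  2  3  4  5  6  7  8  9 10
g(k):  0  1  2  0  1  2  3  0  1  2  0
So g(10) = 0.
For heap B, compute g(0), g(1), … with moves {2, 4, 6, 7}:
k:     0  1  2  3  4  5  6  7  8  9 10
g(k):  0  0  1  1  2  2  3  3  4  0  0
So g(10) = 0.
Grundy values for heap C (subtraction set {2, 3, 5}):
k:     0  1  2  3  4  5  6  7
g(k):  0  0  1  1  2  2  3  0
So g(7) = 0.
By the Sprague-Grundy theorem, the Grundy value of a sum of independent games is the XOR of the component values.
Combined value = 0 XOR 0 XOR 0 = 0.

0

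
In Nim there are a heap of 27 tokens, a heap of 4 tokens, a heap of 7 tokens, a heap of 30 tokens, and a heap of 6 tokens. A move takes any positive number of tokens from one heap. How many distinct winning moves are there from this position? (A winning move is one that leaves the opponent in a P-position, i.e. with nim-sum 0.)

0

Nim-sum: 27 ⊕ 4 ⊕ 7 ⊕ 30 ⊕ 6 = 0.
The nim-sum is already 0, so every move leaves a nonzero nim-sum — there are no winning moves.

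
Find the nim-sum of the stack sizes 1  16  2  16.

Nim-sum: 1 XOR 16 XOR 2 XOR 16 = 3.

3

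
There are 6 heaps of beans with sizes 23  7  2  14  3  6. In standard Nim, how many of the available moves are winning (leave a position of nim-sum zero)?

1

Compute the nim-sum pairwise:
23 ^ 7 = 16
16 ^ 2 = 18
18 ^ 14 = 28
28 ^ 3 = 31
31 ^ 6 = 25
The overall nim-sum is X = 25. A heap of size p has a winning move iff p XOR X < p (reduce it to p XOR X).
  23: 23 XOR 25 = 14 < 23 — winning move (to 14).
  7: 7 XOR 25 = 30 ≥ 7 — no move.
  2: 2 XOR 25 = 27 ≥ 2 — no move.
  14: 14 XOR 25 = 23 ≥ 14 — no move.
  3: 3 XOR 25 = 26 ≥ 3 — no move.
  6: 6 XOR 25 = 31 ≥ 6 — no move.
That gives 1 winning move.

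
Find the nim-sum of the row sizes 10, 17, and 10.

17

Nim-sum: 10 ^ 17 ^ 10 = 17.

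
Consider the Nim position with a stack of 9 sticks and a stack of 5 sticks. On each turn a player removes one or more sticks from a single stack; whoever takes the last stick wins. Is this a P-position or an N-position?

N-position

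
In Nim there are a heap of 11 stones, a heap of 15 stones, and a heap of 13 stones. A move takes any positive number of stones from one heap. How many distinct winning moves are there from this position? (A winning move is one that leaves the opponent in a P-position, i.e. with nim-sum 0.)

In binary:
  1011  (11)
  1111  (15)
  1101  (13)
  ----
  1001  (9)
The overall nim-sum is X = 9. A heap of size p has a winning move iff p XOR X < p (reduce it to p XOR X).
  11: 11 XOR 9 = 2 < 11 — winning move (to 2).
  15: 15 XOR 9 = 6 < 15 — winning move (to 6).
  13: 13 XOR 9 = 4 < 13 — winning move (to 4).
That gives 3 winning moves.

3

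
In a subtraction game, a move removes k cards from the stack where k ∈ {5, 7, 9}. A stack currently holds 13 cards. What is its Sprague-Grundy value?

Compute g(0), g(1), … for moves {5, 7, 9}:
k:     0  1  2  3  4  5  6  7  8  9 10 11 12 13
g(k):  0  0  0  0  0  1  1  1  1  1  2  2  2  2
So g(13) = 2.

2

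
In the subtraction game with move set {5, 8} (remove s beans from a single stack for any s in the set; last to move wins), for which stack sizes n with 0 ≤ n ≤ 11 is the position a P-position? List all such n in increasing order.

0, 1, 2, 3, 4

Compute g(0), g(1), … for moves {5, 8}:
k:     0  1  2  3  4  5  6  7  8  9 10 11
g(k):  0  0  0  0  0  1  1  1  1  1  2  2
The P-positions (g = 0) in 0..11 are 0, 1, 2, 3, 4.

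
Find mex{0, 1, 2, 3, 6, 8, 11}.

4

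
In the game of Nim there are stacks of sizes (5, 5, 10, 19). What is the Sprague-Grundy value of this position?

25

Bitwise XOR of the heap sizes:
  00101  (5)
  00101  (5)
  01010  (10)
  10011  (19)
  -----
  11001  (25)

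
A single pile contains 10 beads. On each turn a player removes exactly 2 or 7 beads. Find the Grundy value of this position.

Grundy values for subtraction set {2, 7}:
k:     0  1  2  3  4  5  6  7  8  9 10
g(k):  0  0  1  1  0  0  1  1  2  0  0
So g(10) = 0.

0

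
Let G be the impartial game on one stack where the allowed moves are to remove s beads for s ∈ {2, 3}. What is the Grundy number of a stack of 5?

Compute g(0), g(1), … for moves {2, 3}:
k:     0  1  2  3  4  5
g(k):  0  0  1  1  2  0
So g(5) = 0.

0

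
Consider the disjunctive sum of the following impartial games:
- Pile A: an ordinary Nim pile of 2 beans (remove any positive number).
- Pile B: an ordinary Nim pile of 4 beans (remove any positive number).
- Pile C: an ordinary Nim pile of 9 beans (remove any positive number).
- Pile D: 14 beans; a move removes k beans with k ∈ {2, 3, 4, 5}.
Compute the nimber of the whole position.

15

Pile A is a plain Nim pile of size 2, so its Grundy value is 2.
Pile B is a plain Nim pile of size 4, so its Grundy value is 4.
Pile C is a plain Nim pile of size 9, so its Grundy value is 9.
Grundy values for pile D (subtraction set {2, 3, 4, 5}):
k:     0  1  2  3  4  5  6  7  8  9 10 11 12 13 14
g(k):  0  0  1  1  2  2  3  0  0  1  1  2  2  3  0
So g(14) = 0.
By the Sprague-Grundy theorem, the Grundy value of a sum of independent games is the XOR of the component values.
Combined value = 2 ⊕ 4 ⊕ 9 ⊕ 0 = 15.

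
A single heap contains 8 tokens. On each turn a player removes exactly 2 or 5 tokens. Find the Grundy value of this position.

0

Build the Grundy sequence with g(k) = mex{g(k−s) : s ∈ {2, 5}, s ≤ k}:
g(0) = mex{} = 0
g(1) = mex{} = 0
g(2) = mex{0} = 1
g(3) = mex{0} = 1
g(4) = mex{1} = 0
g(5) = mex{0,1} = 2
g(6) = mex{0} = 1
g(7) = mex{1,2} = 0
g(8) = mex{1} = 0
So g(8) = 0.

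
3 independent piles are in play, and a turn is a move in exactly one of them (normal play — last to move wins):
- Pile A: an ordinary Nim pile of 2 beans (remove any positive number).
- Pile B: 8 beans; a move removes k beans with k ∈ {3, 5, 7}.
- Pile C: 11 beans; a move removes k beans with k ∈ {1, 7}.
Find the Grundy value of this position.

Pile A is a plain Nim pile of size 2, so its Grundy value is 2.
Build the Grundy sequence for pile B with g(k) = mex{g(k−s) : s ∈ {3, 5, 7}, s ≤ k}:
g(0) = mex{} = 0
g(1) = mex{} = 0
g(2) = mex{} = 0
g(3) = mex{0} = 1
g(4) = mex{0} = 1
g(5) = mex{0} = 1
g(6) = mex{0,1} = 2
g(7) = mex{0,1} = 2
g(8) = mex{0,1} = 2
So g(8) = 2.
For pile C, compute g(0), g(1), … with moves {1, 7}:
g(0) = mex{} = 0
g(1) = mex{0} = 1
g(2) = mex{1} = 0
g(3) = mex{0} = 1
g(4) = mex{1} = 0
g(5) = mex{0} = 1
g(6) = mex{1} = 0
g(7) = mex{0} = 1
g(8) = mex{1} = 0
g(9) = mex{0} = 1
g(10) = mex{1} = 0
g(11) = mex{0} = 1
So g(11) = 1.
By the Sprague-Grundy theorem, the Grundy value of a sum of independent games is the XOR of the component values.
Combined value = 2 ⊕ 2 ⊕ 1 = 1.

1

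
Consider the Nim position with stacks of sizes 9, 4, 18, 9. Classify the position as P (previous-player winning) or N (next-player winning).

N-position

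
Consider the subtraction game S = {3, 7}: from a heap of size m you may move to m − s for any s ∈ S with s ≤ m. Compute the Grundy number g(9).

1

Compute g(0), g(1), … for moves {3, 7}:
g(0) = mex{} = 0
g(1) = mex{} = 0
g(2) = mex{} = 0
g(3) = mex{0} = 1
g(4) = mex{0} = 1
g(5) = mex{0} = 1
g(6) = mex{1} = 0
g(7) = mex{0,1} = 2
g(8) = mex{0,1} = 2
g(9) = mex{0} = 1
So g(9) = 1.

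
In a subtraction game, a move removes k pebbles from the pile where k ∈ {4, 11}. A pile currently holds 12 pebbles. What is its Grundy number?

1

Compute g(0), g(1), … for moves {4, 11}:
g(0) = mex{} = 0
g(1) = mex{} = 0
g(2) = mex{} = 0
g(3) = mex{} = 0
g(4) = mex{0} = 1
g(5) = mex{0} = 1
g(6) = mex{0} = 1
g(7) = mex{0} = 1
g(8) = mex{1} = 0
g(9) = mex{1} = 0
g(10) = mex{1} = 0
g(11) = mex{0,1} = 2
g(12) = mex{0} = 1
So g(12) = 1.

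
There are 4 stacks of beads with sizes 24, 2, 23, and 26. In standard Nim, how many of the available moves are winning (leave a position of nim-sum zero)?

3

In binary:
  11000  (24)
  00010  (2)
  10111  (23)
  11010  (26)
  -----
  10111  (23)
The overall nim-sum is X = 23. A stack of size p has a winning move iff p XOR X < p (reduce it to p XOR X).
  24: 24 XOR 23 = 15 < 24 — winning move (to 15).
  2: 2 XOR 23 = 21 ≥ 2 — no move.
  23: 23 XOR 23 = 0 < 23 — winning move (to 0).
  26: 26 XOR 23 = 13 < 26 — winning move (to 13).
That gives 3 winning moves.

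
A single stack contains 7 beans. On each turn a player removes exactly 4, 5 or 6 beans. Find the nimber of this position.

1

Compute g(0), g(1), … for moves {4, 5, 6}:
g(0) = mex{} = 0
g(1) = mex{} = 0
g(2) = mex{} = 0
g(3) = mex{} = 0
g(4) = mex{0} = 1
g(5) = mex{0} = 1
g(6) = mex{0} = 1
g(7) = mex{0} = 1
So g(7) = 1.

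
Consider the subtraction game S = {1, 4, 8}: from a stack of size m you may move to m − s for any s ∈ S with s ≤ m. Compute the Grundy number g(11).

Grundy values for subtraction set {1, 4, 8}:
g(0) = mex{} = 0
g(1) = mex{0} = 1
g(2) = mex{1} = 0
g(3) = mex{0} = 1
g(4) = mex{0,1} = 2
g(5) = mex{1,2} = 0
g(6) = mex{0} = 1
g(7) = mex{1} = 0
g(8) = mex{0,2} = 1
g(9) = mex{0,1} = 2
g(10) = mex{0,1,2} = 3
g(11) = mex{0,1,3} = 2
So g(11) = 2.

2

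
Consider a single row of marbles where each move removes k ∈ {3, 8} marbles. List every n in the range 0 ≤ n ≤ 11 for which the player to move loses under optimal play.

Build the Grundy sequence with g(k) = mex{g(k−s) : s ∈ {3, 8}, s ≤ k}:
g(0) = mex{} = 0
g(1) = mex{} = 0
g(2) = mex{} = 0
g(3) = mex{0} = 1
g(4) = mex{0} = 1
g(5) = mex{0} = 1
g(6) = mex{1} = 0
g(7) = mex{1} = 0
g(8) = mex{0,1} = 2
g(9) = mex{0} = 1
g(10) = mex{0} = 1
g(11) = mex{1,2} = 0
The P-positions (g = 0) in 0..11 are 0, 1, 2, 6, 7, 11.

0, 1, 2, 6, 7, 11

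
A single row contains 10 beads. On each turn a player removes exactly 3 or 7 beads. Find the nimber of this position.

0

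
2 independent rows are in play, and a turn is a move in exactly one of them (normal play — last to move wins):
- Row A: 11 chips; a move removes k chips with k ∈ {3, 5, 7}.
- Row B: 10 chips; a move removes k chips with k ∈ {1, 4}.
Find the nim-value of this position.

0

For row A, compute g(0), g(1), … with moves {3, 5, 7}:
k:     0  1  2  3  4  5  6  7  8  9 10 11
g(k):  0  0  0  1  1  1  2  2  2  3  0  0
So g(11) = 0.
Grundy values for row B (subtraction set {1, 4}):
k:     0  1  2  3  4  5  6  7  8  9 10
g(k):  0  1  0  1  2  0  1  0  1  2  0
So g(10) = 0.
By the Sprague-Grundy theorem, the Grundy value of a sum of independent games is the XOR of the component values.
Combined value = 0 XOR 0 = 0.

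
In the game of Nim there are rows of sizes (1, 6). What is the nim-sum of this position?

Nim-sum: 1 ⊕ 6 = 7.

7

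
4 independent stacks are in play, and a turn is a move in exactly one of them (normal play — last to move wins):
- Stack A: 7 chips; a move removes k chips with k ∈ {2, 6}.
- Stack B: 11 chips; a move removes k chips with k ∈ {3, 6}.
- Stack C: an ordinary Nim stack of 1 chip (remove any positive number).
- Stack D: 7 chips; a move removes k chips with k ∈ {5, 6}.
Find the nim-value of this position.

1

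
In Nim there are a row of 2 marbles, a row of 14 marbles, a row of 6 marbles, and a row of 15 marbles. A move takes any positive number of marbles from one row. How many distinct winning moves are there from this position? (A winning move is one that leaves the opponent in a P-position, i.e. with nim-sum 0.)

3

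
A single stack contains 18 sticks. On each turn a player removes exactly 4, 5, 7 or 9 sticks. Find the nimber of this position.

1

Compute g(0), g(1), … for moves {4, 5, 7, 9}:
k:     0  1  2  3  4  5  6  7  8  9 10 11 12 13 14 15 16 17 18
g(k):  0  0  0  0  1  1  1  1  2  2  2  2  3  0  0  0  0  1  1
So g(18) = 1.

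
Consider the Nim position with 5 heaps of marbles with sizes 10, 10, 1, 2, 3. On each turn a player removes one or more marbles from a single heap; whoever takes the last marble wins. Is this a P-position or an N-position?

P-position

Nim-sum: 10 XOR 10 XOR 1 XOR 2 XOR 3 = 0.
The nim-sum is 0, so this is a P-position: the player to move is in a losing position under optimal play.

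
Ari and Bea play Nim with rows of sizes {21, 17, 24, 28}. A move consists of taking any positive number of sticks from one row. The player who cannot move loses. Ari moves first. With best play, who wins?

In binary:
  10101  (21)
  10001  (17)
  11000  (24)
  11100  (28)
  -----
  00000  (0)
The nim-sum is 0, so this is a P-position: the player to move is in a losing position under optimal play; Ari is about to move from it and so loses — Bea wins.

Bea wins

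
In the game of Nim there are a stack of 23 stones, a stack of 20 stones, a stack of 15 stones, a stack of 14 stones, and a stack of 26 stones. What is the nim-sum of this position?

Nim-sum: 23 ⊕ 20 ⊕ 15 ⊕ 14 ⊕ 26 = 24.

24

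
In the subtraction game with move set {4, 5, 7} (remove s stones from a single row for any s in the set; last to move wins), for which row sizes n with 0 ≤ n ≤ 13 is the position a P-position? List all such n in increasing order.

0, 1, 2, 3, 11, 12, 13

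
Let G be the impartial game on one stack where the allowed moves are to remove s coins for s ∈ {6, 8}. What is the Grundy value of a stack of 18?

0

Build the Grundy sequence with g(k) = mex{g(k−s) : s ∈ {6, 8}, s ≤ k}:
k:     0  1  2  3  4  5  6  7  8  9 10 11 12 13 14 15 16 17 18
g(k):  0  0  0  0  0  0  1  1  1  1  1  1  2  2  0  0  0  0  0
So g(18) = 0.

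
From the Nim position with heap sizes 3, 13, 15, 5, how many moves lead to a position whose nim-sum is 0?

3

Compute the nim-sum pairwise:
3 ⊕ 13 = 14
14 ⊕ 15 = 1
1 ⊕ 5 = 4
The overall nim-sum is X = 4. A heap of size p has a winning move iff p XOR X < p (reduce it to p XOR X).
  3: 3 XOR 4 = 7 ≥ 3 — no move.
  13: 13 XOR 4 = 9 < 13 — winning move (to 9).
  15: 15 XOR 4 = 11 < 15 — winning move (to 11).
  5: 5 XOR 4 = 1 < 5 — winning move (to 1).
That gives 3 winning moves.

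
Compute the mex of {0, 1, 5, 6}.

2

The values 0, 1 are all present; 2 is the first non-negative integer missing from the set.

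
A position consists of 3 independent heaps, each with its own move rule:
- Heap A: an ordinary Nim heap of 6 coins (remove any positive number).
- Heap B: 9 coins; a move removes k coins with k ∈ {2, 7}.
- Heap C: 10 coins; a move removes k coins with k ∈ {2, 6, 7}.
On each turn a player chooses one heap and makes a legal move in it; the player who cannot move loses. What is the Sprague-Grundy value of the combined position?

5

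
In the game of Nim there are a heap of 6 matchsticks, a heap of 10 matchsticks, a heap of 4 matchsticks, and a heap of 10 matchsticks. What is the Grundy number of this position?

Nim-sum: 6 ^ 10 ^ 4 ^ 10 = 2.

2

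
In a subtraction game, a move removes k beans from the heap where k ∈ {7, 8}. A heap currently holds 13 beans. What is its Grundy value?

1

Build the Grundy sequence with g(k) = mex{g(k−s) : s ∈ {7, 8}, s ≤ k}:
g(0) = mex{} = 0
g(1) = mex{} = 0
g(2) = mex{} = 0
g(3) = mex{} = 0
g(4) = mex{} = 0
g(5) = mex{} = 0
g(6) = mex{} = 0
g(7) = mex{0} = 1
g(8) = mex{0} = 1
g(9) = mex{0} = 1
g(10) = mex{0} = 1
g(11) = mex{0} = 1
g(12) = mex{0} = 1
g(13) = mex{0} = 1
So g(13) = 1.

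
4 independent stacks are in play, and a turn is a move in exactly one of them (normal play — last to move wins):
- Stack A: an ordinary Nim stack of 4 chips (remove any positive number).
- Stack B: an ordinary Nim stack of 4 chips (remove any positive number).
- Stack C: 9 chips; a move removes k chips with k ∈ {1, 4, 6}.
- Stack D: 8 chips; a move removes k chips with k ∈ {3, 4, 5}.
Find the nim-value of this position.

Stack A is a plain Nim stack of size 4, so its Grundy value is 4.
Stack B is a plain Nim stack of size 4, so its Grundy value is 4.
For stack C, compute g(0), g(1), … with moves {1, 4, 6}:
g(0) = mex{} = 0
g(1) = mex{0} = 1
g(2) = mex{1} = 0
g(3) = mex{0} = 1
g(4) = mex{0,1} = 2
g(5) = mex{1,2} = 0
g(6) = mex{0} = 1
g(7) = mex{1} = 0
g(8) = mex{0,2} = 1
g(9) = mex{0,1} = 2
So g(9) = 2.
Build the Grundy sequence for stack D with g(k) = mex{g(k−s) : s ∈ {3, 4, 5}, s ≤ k}:
g(0) = mex{} = 0
g(1) = mex{} = 0
g(2) = mex{} = 0
g(3) = mex{0} = 1
g(4) = mex{0} = 1
g(5) = mex{0} = 1
g(6) = mex{0,1} = 2
g(7) = mex{0,1} = 2
g(8) = mex{1} = 0
So g(8) = 0.
The value of a disjunctive sum is the nim-sum of the parts.
Combined value = 4 ⊕ 4 ⊕ 2 ⊕ 0 = 2.

2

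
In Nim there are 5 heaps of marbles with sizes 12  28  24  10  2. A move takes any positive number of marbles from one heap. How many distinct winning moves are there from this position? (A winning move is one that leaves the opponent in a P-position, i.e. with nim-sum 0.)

Compute the nim-sum pairwise:
12 ^ 28 = 16
16 ^ 24 = 8
8 ^ 10 = 2
2 ^ 2 = 0
The nim-sum is already 0, so every move leaves a nonzero nim-sum — there are no winning moves.

0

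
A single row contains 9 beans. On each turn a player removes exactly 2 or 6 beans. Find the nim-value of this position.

Build the Grundy sequence with g(k) = mex{g(k−s) : s ∈ {2, 6}, s ≤ k}:
g(0) = mex{} = 0
g(1) = mex{} = 0
g(2) = mex{0} = 1
g(3) = mex{0} = 1
g(4) = mex{1} = 0
g(5) = mex{1} = 0
g(6) = mex{0} = 1
g(7) = mex{0} = 1
g(8) = mex{1} = 0
g(9) = mex{1} = 0
So g(9) = 0.

0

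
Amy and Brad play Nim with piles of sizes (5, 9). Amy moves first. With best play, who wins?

Nim-sum: 5 ⊕ 9 = 12.
The nim-sum is 12 ≠ 0, so this is an N-position: the player to move can win; Amy has a winning move.

Amy wins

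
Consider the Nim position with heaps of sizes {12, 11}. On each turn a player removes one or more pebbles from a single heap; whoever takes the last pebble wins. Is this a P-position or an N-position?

N-position

Compute the nim-sum pairwise:
12 XOR 11 = 7
The nim-sum is 7 ≠ 0, so this is an N-position: the player to move can win.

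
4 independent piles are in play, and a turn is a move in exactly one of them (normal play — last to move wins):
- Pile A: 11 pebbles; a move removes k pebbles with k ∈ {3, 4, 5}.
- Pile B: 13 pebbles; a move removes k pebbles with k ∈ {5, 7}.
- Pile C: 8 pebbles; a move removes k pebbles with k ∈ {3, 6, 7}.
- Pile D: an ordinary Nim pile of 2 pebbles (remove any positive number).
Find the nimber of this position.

For pile A, compute g(0), g(1), … with moves {3, 4, 5}:
k:     0  1  2  3  4  5  6  7  8  9 10 11
g(k):  0  0  0  1  1  1  2  2  0  0  0  1
So g(11) = 1.
Grundy values for pile B (subtraction set {5, 7}):
k:     0  1  2  3  4  5  6  7  8  9 10 11 12 13
g(k):  0  0  0  0  0  1  1  1  1  1  2  2  0  0
So g(13) = 0.
For pile C, compute g(0), g(1), … with moves {3, 6, 7}:
g(0) = mex{} = 0
g(1) = mex{} = 0
g(2) = mex{} = 0
g(3) = mex{0} = 1
g(4) = mex{0} = 1
g(5) = mex{0} = 1
g(6) = mex{0,1} = 2
g(7) = mex{0,1} = 2
g(8) = mex{0,1} = 2
So g(8) = 2.
Pile D is a plain Nim pile of size 2, so its Grundy value is 2.
The value of a disjunctive sum is the nim-sum of the parts.
Combined value = 1 ⊕ 0 ⊕ 2 ⊕ 2 = 1.

1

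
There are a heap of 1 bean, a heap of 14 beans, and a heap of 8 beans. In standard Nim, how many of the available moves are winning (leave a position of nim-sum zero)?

1

Write each in binary and XOR column by column:
  0001  (1)
  1110  (14)
  1000  (8)
  ----
  0111  (7)
The overall nim-sum is X = 7. A heap of size p has a winning move iff p XOR X < p (reduce it to p XOR X).
  1: 1 XOR 7 = 6 ≥ 1 — no move.
  14: 14 XOR 7 = 9 < 14 — winning move (to 9).
  8: 8 XOR 7 = 15 ≥ 8 — no move.
That gives 1 winning move.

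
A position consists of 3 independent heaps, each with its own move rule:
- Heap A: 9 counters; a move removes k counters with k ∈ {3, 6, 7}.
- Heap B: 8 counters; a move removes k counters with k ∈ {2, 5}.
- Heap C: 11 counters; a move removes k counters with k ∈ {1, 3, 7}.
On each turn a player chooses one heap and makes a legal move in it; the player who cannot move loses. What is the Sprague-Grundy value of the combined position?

For heap A, compute g(0), g(1), … with moves {3, 6, 7}:
k:     0  1  2  3  4  5  6  7  8  9
g(k):  0  0  0  1  1  1  2  2  2  3
So g(9) = 3.
Grundy values for heap B (subtraction set {2, 5}):
k:     0  1  2  3  4  5  6  7  8
g(k):  0  0  1  1  0  2  1  0  0
So g(8) = 0.
Build the Grundy sequence for heap C with g(k) = mex{g(k−s) : s ∈ {1, 3, 7}, s ≤ k}:
g(0) = mex{} = 0
g(1) = mex{0} = 1
g(2) = mex{1} = 0
g(3) = mex{0} = 1
g(4) = mex{1} = 0
g(5) = mex{0} = 1
g(6) = mex{1} = 0
g(7) = mex{0} = 1
g(8) = mex{1} = 0
g(9) = mex{0} = 1
g(10) = mex{1} = 0
g(11) = mex{0} = 1
So g(11) = 1.
By the Sprague-Grundy theorem, the Grundy value of a sum of independent games is the XOR of the component values.
Combined value = 3 ⊕ 0 ⊕ 1 = 2.

2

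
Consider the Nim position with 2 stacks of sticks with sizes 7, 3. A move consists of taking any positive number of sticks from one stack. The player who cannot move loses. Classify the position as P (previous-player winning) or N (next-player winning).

N-position

Nim-sum: 7 ⊕ 3 = 4.
The nim-sum is 4 ≠ 0, so this is an N-position: the player to move can win.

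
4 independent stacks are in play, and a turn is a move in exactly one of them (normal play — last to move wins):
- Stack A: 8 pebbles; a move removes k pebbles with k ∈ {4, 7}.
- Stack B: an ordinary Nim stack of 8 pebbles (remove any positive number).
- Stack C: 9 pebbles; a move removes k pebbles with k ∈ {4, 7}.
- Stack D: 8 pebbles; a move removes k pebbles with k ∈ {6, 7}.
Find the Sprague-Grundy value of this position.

9

Grundy values for stack A (subtraction set {4, 7}):
k:     0  1  2  3  4  5  6  7  8
g(k):  0  0  0  0  1  1  1  1  2
So g(8) = 2.
Stack B is a plain Nim stack of size 8, so its Grundy value is 8.
Grundy values for stack C (subtraction set {4, 7}):
k:     0  1  2  3  4  5  6  7  8  9
g(k):  0  0  0  0  1  1  1  1  2  2
So g(9) = 2.
Grundy values for stack D (subtraction set {6, 7}):
g(0) = mex{} = 0
g(1) = mex{} = 0
g(2) = mex{} = 0
g(3) = mex{} = 0
g(4) = mex{} = 0
g(5) = mex{} = 0
g(6) = mex{0} = 1
g(7) = mex{0} = 1
g(8) = mex{0} = 1
So g(8) = 1.
The value of a disjunctive sum is the nim-sum of the parts.
Combined value = 2 XOR 8 XOR 2 XOR 1 = 9.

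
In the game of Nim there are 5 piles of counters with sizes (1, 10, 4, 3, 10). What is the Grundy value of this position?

6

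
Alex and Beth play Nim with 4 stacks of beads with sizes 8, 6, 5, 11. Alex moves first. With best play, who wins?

Bitwise XOR of the heap sizes:
  1000  (8)
  0110  (6)
  0101  (5)
  1011  (11)
  ----
  0000  (0)
The nim-sum is 0, so this is a P-position: the player to move is in a losing position under optimal play; Alex is about to move from it and so loses — Beth wins.

Beth wins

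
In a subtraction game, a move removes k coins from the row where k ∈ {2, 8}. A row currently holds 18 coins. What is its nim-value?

Compute g(0), g(1), … for moves {2, 8}:
k:     0  1  2  3  4  5  6  7  8  9 10 11 12 13 14 15 16 17 18
g(k):  0  0  1  1  0  0  1  1  2  2  0  0  1  1  0  0  1  1  2
So g(18) = 2.

2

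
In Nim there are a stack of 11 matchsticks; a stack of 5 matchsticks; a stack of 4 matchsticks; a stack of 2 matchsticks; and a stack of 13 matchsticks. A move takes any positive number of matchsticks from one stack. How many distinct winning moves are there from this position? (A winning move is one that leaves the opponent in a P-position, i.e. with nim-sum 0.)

Nim-sum: 11 ⊕ 5 ⊕ 4 ⊕ 2 ⊕ 13 = 5.
The overall nim-sum is X = 5. A stack of size p has a winning move iff p XOR X < p (reduce it to p XOR X).
  11: 11 XOR 5 = 14 ≥ 11 — no move.
  5: 5 XOR 5 = 0 < 5 — winning move (to 0).
  4: 4 XOR 5 = 1 < 4 — winning move (to 1).
  2: 2 XOR 5 = 7 ≥ 2 — no move.
  13: 13 XOR 5 = 8 < 13 — winning move (to 8).
That gives 3 winning moves.

3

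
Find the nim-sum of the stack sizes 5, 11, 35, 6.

Nim-sum: 5 ⊕ 11 ⊕ 35 ⊕ 6 = 43.

43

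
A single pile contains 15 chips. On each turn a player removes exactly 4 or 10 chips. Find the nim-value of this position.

Build the Grundy sequence with g(k) = mex{g(k−s) : s ∈ {4, 10}, s ≤ k}:
k:     0  1  2  3  4  5  6  7  8  9 10 11 12 13 14 15
g(k):  0  0  0  0  1  1  1  1  0  0  2  2  1  1  0  0
So g(15) = 0.

0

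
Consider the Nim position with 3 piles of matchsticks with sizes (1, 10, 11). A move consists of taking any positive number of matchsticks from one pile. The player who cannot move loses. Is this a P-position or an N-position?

P-position

Nim-sum: 1 ^ 10 ^ 11 = 0.
The nim-sum is 0, so this is a P-position: the player to move is in a losing position under optimal play.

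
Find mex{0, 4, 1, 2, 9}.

The values 0, 1, 2 are all present; 3 is the first non-negative integer missing from the set.

3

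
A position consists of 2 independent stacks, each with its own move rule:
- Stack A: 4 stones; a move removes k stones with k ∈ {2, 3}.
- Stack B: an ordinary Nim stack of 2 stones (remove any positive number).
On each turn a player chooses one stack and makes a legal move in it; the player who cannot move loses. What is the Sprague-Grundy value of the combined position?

0

Grundy values for stack A (subtraction set {2, 3}):
g(0) = mex{} = 0
g(1) = mex{} = 0
g(2) = mex{0} = 1
g(3) = mex{0} = 1
g(4) = mex{0,1} = 2
So g(4) = 2.
Stack B is a plain Nim stack of size 2, so its Grundy value is 2.
By the Sprague-Grundy theorem, the Grundy value of a sum of independent games is the XOR of the component values.
Combined value = 2 XOR 2 = 0.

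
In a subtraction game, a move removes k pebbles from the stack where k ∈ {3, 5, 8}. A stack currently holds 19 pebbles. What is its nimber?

Grundy values for subtraction set {3, 5, 8}:
k:     0  1  2  3  4  5  6  7  8  9 10 11 12 13 14 15 16 17 18 19
g(k):  0  0  0  1  1  1  2  2  2  3  3  0  0  0  1  1  1  2  2  2
So g(19) = 2.

2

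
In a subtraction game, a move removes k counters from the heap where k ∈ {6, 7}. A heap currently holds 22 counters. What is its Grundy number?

1

Build the Grundy sequence with g(k) = mex{g(k−s) : s ∈ {6, 7}, s ≤ k}:
k:     0  1  2  3  4  5  6  7  8  9 10 11 12 13 14 15 16 17 18 19 20 21 22
g(k):  0  0  0  0  0  0  1  1  1  1  1  1  2  0  0  0  0  0  0  1  1  1  1
So g(22) = 1.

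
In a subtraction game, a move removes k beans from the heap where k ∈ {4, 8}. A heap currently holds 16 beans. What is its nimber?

1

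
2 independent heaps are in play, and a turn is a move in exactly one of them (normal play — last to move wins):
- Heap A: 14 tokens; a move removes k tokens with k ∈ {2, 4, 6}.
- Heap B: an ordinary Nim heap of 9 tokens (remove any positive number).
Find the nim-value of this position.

10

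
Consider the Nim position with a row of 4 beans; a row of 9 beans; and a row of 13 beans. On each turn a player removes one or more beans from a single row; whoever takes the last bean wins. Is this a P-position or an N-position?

P-position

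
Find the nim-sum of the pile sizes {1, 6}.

7

Nim-sum: 1 ^ 6 = 7.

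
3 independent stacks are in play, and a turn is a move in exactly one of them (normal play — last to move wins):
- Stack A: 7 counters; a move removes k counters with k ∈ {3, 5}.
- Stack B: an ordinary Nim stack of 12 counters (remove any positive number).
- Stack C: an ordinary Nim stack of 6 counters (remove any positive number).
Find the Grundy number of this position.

8

For stack A, compute g(0), g(1), … with moves {3, 5}:
k:     0  1  2  3  4  5  6  7
g(k):  0  0  0  1  1  1  2  2
So g(7) = 2.
Stack B is a plain Nim stack of size 12, so its Grundy value is 12.
Stack C is a plain Nim stack of size 6, so its Grundy value is 6.
The value of a disjunctive sum is the nim-sum of the parts.
Combined value = 2 ⊕ 12 ⊕ 6 = 8.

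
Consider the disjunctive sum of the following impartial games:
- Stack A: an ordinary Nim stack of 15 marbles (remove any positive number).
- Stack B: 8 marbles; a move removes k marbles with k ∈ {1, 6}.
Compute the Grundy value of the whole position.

Stack A is a plain Nim stack of size 15, so its Grundy value is 15.
For stack B, compute g(0), g(1), … with moves {1, 6}:
g(0) = mex{} = 0
g(1) = mex{0} = 1
g(2) = mex{1} = 0
g(3) = mex{0} = 1
g(4) = mex{1} = 0
g(5) = mex{0} = 1
g(6) = mex{0,1} = 2
g(7) = mex{1,2} = 0
g(8) = mex{0} = 1
So g(8) = 1.
The value of a disjunctive sum is the nim-sum of the parts.
Combined value = 15 ⊕ 1 = 14.

14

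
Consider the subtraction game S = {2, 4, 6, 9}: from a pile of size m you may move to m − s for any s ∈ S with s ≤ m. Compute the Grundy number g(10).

Grundy values for subtraction set {2, 4, 6, 9}:
k:     0  1  2  3  4  5  6  7  8  9 10
g(k):  0  0  1  1  2  2  3  3  0  4  1
So g(10) = 1.

1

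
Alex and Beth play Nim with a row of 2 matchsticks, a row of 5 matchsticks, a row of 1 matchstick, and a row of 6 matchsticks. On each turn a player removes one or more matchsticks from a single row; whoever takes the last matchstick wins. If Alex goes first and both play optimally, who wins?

Compute the nim-sum pairwise:
2 XOR 5 = 7
7 XOR 1 = 6
6 XOR 6 = 0
The nim-sum is 0, so this is a P-position: the player to move is in a losing position under optimal play; Alex is about to move from it and so loses — Beth wins.

Beth wins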